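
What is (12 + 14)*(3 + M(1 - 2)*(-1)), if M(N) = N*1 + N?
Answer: 130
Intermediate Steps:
M(N) = 2*N (M(N) = N + N = 2*N)
(12 + 14)*(3 + M(1 - 2)*(-1)) = (12 + 14)*(3 + (2*(1 - 2))*(-1)) = 26*(3 + (2*(-1))*(-1)) = 26*(3 - 2*(-1)) = 26*(3 + 2) = 26*5 = 130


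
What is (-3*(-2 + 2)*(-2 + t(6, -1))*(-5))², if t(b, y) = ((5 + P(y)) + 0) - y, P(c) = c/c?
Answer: 0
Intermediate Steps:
P(c) = 1
t(b, y) = 6 - y (t(b, y) = ((5 + 1) + 0) - y = (6 + 0) - y = 6 - y)
(-3*(-2 + 2)*(-2 + t(6, -1))*(-5))² = (-3*(-2 + 2)*(-2 + (6 - 1*(-1)))*(-5))² = (-0*(-2 + (6 + 1))*(-5))² = (-0*(-2 + 7)*(-5))² = (-0*5*(-5))² = (-3*0*(-5))² = (0*(-5))² = 0² = 0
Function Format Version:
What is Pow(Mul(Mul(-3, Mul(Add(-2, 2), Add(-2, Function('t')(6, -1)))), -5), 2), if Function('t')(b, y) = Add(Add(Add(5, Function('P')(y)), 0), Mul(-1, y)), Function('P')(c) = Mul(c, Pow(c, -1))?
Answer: 0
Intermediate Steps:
Function('P')(c) = 1
Function('t')(b, y) = Add(6, Mul(-1, y)) (Function('t')(b, y) = Add(Add(Add(5, 1), 0), Mul(-1, y)) = Add(Add(6, 0), Mul(-1, y)) = Add(6, Mul(-1, y)))
Pow(Mul(Mul(-3, Mul(Add(-2, 2), Add(-2, Function('t')(6, -1)))), -5), 2) = Pow(Mul(Mul(-3, Mul(Add(-2, 2), Add(-2, Add(6, Mul(-1, -1))))), -5), 2) = Pow(Mul(Mul(-3, Mul(0, Add(-2, Add(6, 1)))), -5), 2) = Pow(Mul(Mul(-3, Mul(0, Add(-2, 7))), -5), 2) = Pow(Mul(Mul(-3, Mul(0, 5)), -5), 2) = Pow(Mul(Mul(-3, 0), -5), 2) = Pow(Mul(0, -5), 2) = Pow(0, 2) = 0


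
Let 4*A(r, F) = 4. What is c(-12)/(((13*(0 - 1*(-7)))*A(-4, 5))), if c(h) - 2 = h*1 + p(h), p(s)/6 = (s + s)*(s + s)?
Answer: 3446/91 ≈ 37.868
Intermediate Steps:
A(r, F) = 1 (A(r, F) = (¼)*4 = 1)
p(s) = 24*s² (p(s) = 6*((s + s)*(s + s)) = 6*((2*s)*(2*s)) = 6*(4*s²) = 24*s²)
c(h) = 2 + h + 24*h² (c(h) = 2 + (h*1 + 24*h²) = 2 + (h + 24*h²) = 2 + h + 24*h²)
c(-12)/(((13*(0 - 1*(-7)))*A(-4, 5))) = (2 - 12 + 24*(-12)²)/(((13*(0 - 1*(-7)))*1)) = (2 - 12 + 24*144)/(((13*(0 + 7))*1)) = (2 - 12 + 3456)/(((13*7)*1)) = 3446/((91*1)) = 3446/91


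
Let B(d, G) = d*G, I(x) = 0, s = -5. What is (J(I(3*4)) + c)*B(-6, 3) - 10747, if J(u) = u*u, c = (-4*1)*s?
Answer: -11107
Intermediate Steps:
c = 20 (c = -4*1*(-5) = -4*(-5) = 20)
J(u) = u²
B(d, G) = G*d
(J(I(3*4)) + c)*B(-6, 3) - 10747 = (0² + 20)*(3*(-6)) - 10747 = (0 + 20)*(-18) - 10747 = 20*(-18) - 10747 = -360 - 10747 = -11107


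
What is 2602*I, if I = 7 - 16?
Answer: -23418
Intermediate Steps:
I = -9
2602*I = 2602*(-9) = -23418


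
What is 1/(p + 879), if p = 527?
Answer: 1/1406 ≈ 0.00071124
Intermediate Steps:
1/(p + 879) = 1/(527 + 879) = 1/1406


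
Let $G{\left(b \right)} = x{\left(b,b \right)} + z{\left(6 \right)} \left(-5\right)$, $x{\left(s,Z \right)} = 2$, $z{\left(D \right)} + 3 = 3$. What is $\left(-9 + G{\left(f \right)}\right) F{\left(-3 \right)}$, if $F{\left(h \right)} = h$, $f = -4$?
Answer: $21$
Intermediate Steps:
$z{\left(D \right)} = 0$ ($z{\left(D \right)} = -3 + 3 = 0$)
$G{\left(b \right)} = 2$ ($G{\left(b \right)} = 2 + 0 \left(-5\right) = 2 + 0 = 2$)
$\left(-9 + G{\left(f \right)}\right) F{\left(-3 \right)} = \left(-9 + 2\right) \left(-3\right) = \left(-7\right) \left(-3\right) = 21$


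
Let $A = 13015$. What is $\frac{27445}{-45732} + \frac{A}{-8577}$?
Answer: $- \frac{276865915}{130747788} \approx -2.1176$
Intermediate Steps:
$\frac{27445}{-45732} + \frac{A}{-8577} = \frac{27445}{-45732} + \frac{13015}{-8577} = 27445 \left(- \frac{1}{45732}\right) + 13015 \left(- \frac{1}{8577}\right) = - \frac{27445}{45732} - \frac{13015}{8577} = - \frac{276865915}{130747788}$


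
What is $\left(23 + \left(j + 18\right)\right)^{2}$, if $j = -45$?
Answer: $16$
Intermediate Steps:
$\left(23 + \left(j + 18\right)\right)^{2} = \left(23 + \left(-45 + 18\right)\right)^{2} = \left(23 - 27\right)^{2} = \left(-4\right)^{2} = 16$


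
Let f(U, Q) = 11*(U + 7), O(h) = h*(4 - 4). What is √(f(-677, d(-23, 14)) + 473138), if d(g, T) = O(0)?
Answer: 6*√12938 ≈ 682.47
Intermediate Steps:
O(h) = 0 (O(h) = h*0 = 0)
d(g, T) = 0
f(U, Q) = 77 + 11*U (f(U, Q) = 11*(7 + U) = 77 + 11*U)
√(f(-677, d(-23, 14)) + 473138) = √((77 + 11*(-677)) + 473138) = √((77 - 7447) + 473138) = √(-7370 + 473138) = √465768 = 6*√12938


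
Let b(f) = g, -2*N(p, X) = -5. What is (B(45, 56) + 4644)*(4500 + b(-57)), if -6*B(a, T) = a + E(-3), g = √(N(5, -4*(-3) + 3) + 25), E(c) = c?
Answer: 20866500 + 4637*√110/2 ≈ 2.0891e+7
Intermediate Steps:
N(p, X) = 5/2 (N(p, X) = -½*(-5) = 5/2)
g = √110/2 (g = √(5/2 + 25) = √(55/2) = √110/2 ≈ 5.2440)
b(f) = √110/2
B(a, T) = ½ - a/6 (B(a, T) = -(a - 3)/6 = -(-3 + a)/6 = ½ - a/6)
(B(45, 56) + 4644)*(4500 + b(-57)) = ((½ - ⅙*45) + 4644)*(4500 + √110/2) = ((½ - 15/2) + 4644)*(4500 + √110/2) = (-7 + 4644)*(4500 + √110/2) = 4637*(4500 + √110/2) = 20866500 + 4637*√110/2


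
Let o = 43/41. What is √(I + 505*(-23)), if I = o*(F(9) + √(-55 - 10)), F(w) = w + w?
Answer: √(-19493081 + 1763*I*√65)/41 ≈ 0.03926 + 107.69*I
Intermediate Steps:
F(w) = 2*w
o = 43/41 (o = 43*(1/41) = 43/41 ≈ 1.0488)
I = 774/41 + 43*I*√65/41 (I = 43*(2*9 + √(-55 - 10))/41 = 43*(18 + √(-65))/41 = 43*(18 + I*√65)/41 = 774/41 + 43*I*√65/41 ≈ 18.878 + 8.4555*I)
√(I + 505*(-23)) = √((774/41 + 43*I*√65/41) + 505*(-23)) = √((774/41 + 43*I*√65/41) - 11615) = √(-475441/41 + 43*I*√65/41)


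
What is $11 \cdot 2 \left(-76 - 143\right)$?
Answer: $-4818$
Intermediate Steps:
$11 \cdot 2 \left(-76 - 143\right) = 22 \left(-219\right) = -4818$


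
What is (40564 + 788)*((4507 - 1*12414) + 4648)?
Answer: -134766168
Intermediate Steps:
(40564 + 788)*((4507 - 1*12414) + 4648) = 41352*((4507 - 12414) + 4648) = 41352*(-7907 + 4648) = 41352*(-3259) = -134766168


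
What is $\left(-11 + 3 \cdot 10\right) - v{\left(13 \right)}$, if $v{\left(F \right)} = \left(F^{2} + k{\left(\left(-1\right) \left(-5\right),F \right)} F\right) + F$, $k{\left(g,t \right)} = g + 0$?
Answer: $-228$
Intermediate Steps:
$k{\left(g,t \right)} = g$
$v{\left(F \right)} = F^{2} + 6 F$ ($v{\left(F \right)} = \left(F^{2} + \left(-1\right) \left(-5\right) F\right) + F = \left(F^{2} + 5 F\right) + F = F^{2} + 6 F$)
$\left(-11 + 3 \cdot 10\right) - v{\left(13 \right)} = \left(-11 + 3 \cdot 10\right) - 13 \left(6 + 13\right) = \left(-11 + 30\right) - 13 \cdot 19 = 19 - 247 = -228$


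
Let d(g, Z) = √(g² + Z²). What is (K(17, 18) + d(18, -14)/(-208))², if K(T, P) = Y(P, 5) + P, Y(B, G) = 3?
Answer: (2184 - √130)²/10816 ≈ 436.41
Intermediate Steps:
d(g, Z) = √(Z² + g²)
K(T, P) = 3 + P
(K(17, 18) + d(18, -14)/(-208))² = ((3 + 18) + √((-14)² + 18²)/(-208))² = (21 + √(196 + 324)*(-1/208))² = (21 + √520*(-1/208))² = (21 + (2*√130)*(-1/208))² = (21 - √130/104)²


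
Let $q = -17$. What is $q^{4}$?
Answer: $83521$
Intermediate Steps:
$q^{4} = \left(-17\right)^{4} = 83521$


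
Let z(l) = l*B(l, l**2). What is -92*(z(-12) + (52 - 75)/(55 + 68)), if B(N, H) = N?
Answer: -1627388/123 ≈ -13231.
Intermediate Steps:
z(l) = l**2 (z(l) = l*l = l**2)
-92*(z(-12) + (52 - 75)/(55 + 68)) = -92*((-12)**2 + (52 - 75)/(55 + 68)) = -92*(144 - 23/123) = -92*17689/123 = -1627388/123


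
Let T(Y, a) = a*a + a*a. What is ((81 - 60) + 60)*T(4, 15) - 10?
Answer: 36440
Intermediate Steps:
T(Y, a) = 2*a² (T(Y, a) = a² + a² = 2*a²)
((81 - 60) + 60)*T(4, 15) - 10 = ((81 - 60) + 60)*(2*15²) - 10 = (21 + 60)*(2*225) - 10 = 81*450 - 10 = 36450 - 10 = 36440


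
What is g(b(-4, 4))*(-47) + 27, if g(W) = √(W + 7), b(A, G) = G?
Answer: 27 - 47*√11 ≈ -128.88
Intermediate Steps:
g(W) = √(7 + W)
g(b(-4, 4))*(-47) + 27 = √(7 + 4)*(-47) + 27 = √11*(-47) + 27 = -47*√11 + 27 = 27 - 47*√11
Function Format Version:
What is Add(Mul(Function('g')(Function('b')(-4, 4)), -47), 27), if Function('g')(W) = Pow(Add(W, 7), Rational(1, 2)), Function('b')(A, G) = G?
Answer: Add(27, Mul(-47, Pow(11, Rational(1, 2)))) ≈ -128.88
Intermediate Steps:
Function('g')(W) = Pow(Add(7, W), Rational(1, 2))
Add(Mul(Function('g')(Function('b')(-4, 4)), -47), 27) = Add(Mul(Pow(Add(7, 4), Rational(1, 2)), -47), 27) = Add(Mul(Pow(11, Rational(1, 2)), -47), 27) = Add(Mul(-47, Pow(11, Rational(1, 2))), 27) = Add(27, Mul(-47, Pow(11, Rational(1, 2))))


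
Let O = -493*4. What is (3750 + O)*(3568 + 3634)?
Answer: 12805156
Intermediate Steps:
O = -1972
(3750 + O)*(3568 + 3634) = (3750 - 1972)*(3568 + 3634) = 1778*7202 = 12805156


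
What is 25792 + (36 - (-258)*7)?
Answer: 27634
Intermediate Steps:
25792 + (36 - (-258)*7) = 25792 + (36 - 43*(-42)) = 25792 + (36 + 1806) = 25792 + 1842 = 27634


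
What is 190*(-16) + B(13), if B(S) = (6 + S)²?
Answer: -2679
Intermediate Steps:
190*(-16) + B(13) = 190*(-16) + (6 + 13)² = -3040 + 19² = -3040 + 361 = -2679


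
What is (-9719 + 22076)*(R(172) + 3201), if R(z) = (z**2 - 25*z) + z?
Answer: 354114549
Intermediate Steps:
R(z) = z**2 - 24*z
(-9719 + 22076)*(R(172) + 3201) = (-9719 + 22076)*(172*(-24 + 172) + 3201) = 12357*(172*148 + 3201) = 12357*(25456 + 3201) = 12357*28657 = 354114549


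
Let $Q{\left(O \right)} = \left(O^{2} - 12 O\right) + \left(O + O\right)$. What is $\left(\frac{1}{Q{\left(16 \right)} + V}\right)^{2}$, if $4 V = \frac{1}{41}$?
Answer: $\frac{26896}{247905025} \approx 0.00010849$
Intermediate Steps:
$V = \frac{1}{164}$ ($V = \frac{1}{4 \cdot 41} = \frac{1}{4} \cdot \frac{1}{41} = \frac{1}{164} \approx 0.0060976$)
$Q{\left(O \right)} = O^{2} - 10 O$ ($Q{\left(O \right)} = \left(O^{2} - 12 O\right) + 2 O = O^{2} - 10 O$)
$\left(\frac{1}{Q{\left(16 \right)} + V}\right)^{2} = \left(\frac{1}{16 \left(-10 + 16\right) + \frac{1}{164}}\right)^{2} = \left(\frac{1}{16 \cdot 6 + \frac{1}{164}}\right)^{2} = \left(\frac{1}{96 + \frac{1}{164}}\right)^{2} = \left(\frac{1}{\frac{15745}{164}}\right)^{2} = \left(\frac{164}{15745}\right)^{2} = \frac{26896}{247905025}$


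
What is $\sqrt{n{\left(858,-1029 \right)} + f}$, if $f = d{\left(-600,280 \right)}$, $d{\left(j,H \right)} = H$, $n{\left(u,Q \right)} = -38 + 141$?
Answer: $\sqrt{383} \approx 19.57$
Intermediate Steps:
$n{\left(u,Q \right)} = 103$
$f = 280$
$\sqrt{n{\left(858,-1029 \right)} + f} = \sqrt{103 + 280} = \sqrt{383}$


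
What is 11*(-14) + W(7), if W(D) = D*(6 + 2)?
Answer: -98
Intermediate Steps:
W(D) = 8*D (W(D) = D*8 = 8*D)
11*(-14) + W(7) = 11*(-14) + 8*7 = -154 + 56 = -98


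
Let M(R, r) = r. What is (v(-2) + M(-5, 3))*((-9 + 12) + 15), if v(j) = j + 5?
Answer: 108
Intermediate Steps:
v(j) = 5 + j
(v(-2) + M(-5, 3))*((-9 + 12) + 15) = ((5 - 2) + 3)*((-9 + 12) + 15) = (3 + 3)*(3 + 15) = 6*18 = 108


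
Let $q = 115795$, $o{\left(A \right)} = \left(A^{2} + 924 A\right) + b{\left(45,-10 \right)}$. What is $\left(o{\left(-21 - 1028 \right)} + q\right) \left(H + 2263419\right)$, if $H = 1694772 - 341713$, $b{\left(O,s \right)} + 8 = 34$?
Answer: $893074776188$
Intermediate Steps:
$b{\left(O,s \right)} = 26$ ($b{\left(O,s \right)} = -8 + 34 = 26$)
$o{\left(A \right)} = 26 + A^{2} + 924 A$ ($o{\left(A \right)} = \left(A^{2} + 924 A\right) + 26 = 26 + A^{2} + 924 A$)
$H = 1353059$ ($H = 1694772 - 341713 = 1353059$)
$\left(o{\left(-21 - 1028 \right)} + q\right) \left(H + 2263419\right) = \left(\left(26 + \left(-21 - 1028\right)^{2} + 924 \left(-21 - 1028\right)\right) + 115795\right) \left(1353059 + 2263419\right) = \left(\left(26 + \left(-21 - 1028\right)^{2} + 924 \left(-21 - 1028\right)\right) + 115795\right) 3616478 = \left(\left(26 + \left(-1049\right)^{2} + 924 \left(-1049\right)\right) + 115795\right) 3616478 = \left(\left(26 + 1100401 - 969276\right) + 115795\right) 3616478 = \left(131151 + 115795\right) 3616478 = 246946 \cdot 3616478 = 893074776188$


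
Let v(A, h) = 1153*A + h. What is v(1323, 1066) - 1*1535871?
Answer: -9386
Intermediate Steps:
v(A, h) = h + 1153*A
v(1323, 1066) - 1*1535871 = (1066 + 1153*1323) - 1*1535871 = (1066 + 1525419) - 1535871 = 1526485 - 1535871 = -9386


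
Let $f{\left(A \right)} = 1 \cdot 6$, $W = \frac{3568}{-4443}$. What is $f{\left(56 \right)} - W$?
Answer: $\frac{30226}{4443} \approx 6.8031$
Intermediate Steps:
$W = - \frac{3568}{4443}$ ($W = 3568 \left(- \frac{1}{4443}\right) = - \frac{3568}{4443} \approx -0.80306$)
$f{\left(A \right)} = 6$
$f{\left(56 \right)} - W = 6 - - \frac{3568}{4443} = 6 + \frac{3568}{4443} = \frac{30226}{4443}$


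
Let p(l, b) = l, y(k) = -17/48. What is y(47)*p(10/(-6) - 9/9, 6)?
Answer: 17/18 ≈ 0.94444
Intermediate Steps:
y(k) = -17/48 (y(k) = -17*1/48 = -17/48)
y(47)*p(10/(-6) - 9/9, 6) = -17*(10/(-6) - 9/9)/48 = -17*(10*(-⅙) - 9*⅑)/48 = -17*(-5/3 - 1)/48 = -17/48*(-8/3) = 17/18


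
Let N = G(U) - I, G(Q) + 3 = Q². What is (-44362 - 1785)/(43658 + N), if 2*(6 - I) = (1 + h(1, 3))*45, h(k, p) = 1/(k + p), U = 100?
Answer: -369176/429417 ≈ -0.85971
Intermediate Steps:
G(Q) = -3 + Q²
I = -177/8 (I = 6 - (1 + 1/(1 + 3))*45/2 = 6 - (1 + 1/4)*45/2 = 6 - (1 + ¼)*45/2 = 6 - 5*45/8 = 6 - ½*225/4 = 6 - 225/8 = -177/8 ≈ -22.125)
N = 80153/8 (N = (-3 + 100²) - 1*(-177/8) = (-3 + 10000) + 177/8 = 9997 + 177/8 = 80153/8 ≈ 10019.)
(-44362 - 1785)/(43658 + N) = (-44362 - 1785)/(43658 + 80153/8) = -46147/429417/8 = -46147*8/429417 = -369176/429417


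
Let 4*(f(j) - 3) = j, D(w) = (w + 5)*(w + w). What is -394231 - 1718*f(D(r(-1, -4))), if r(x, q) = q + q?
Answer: -420001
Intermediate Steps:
r(x, q) = 2*q
D(w) = 2*w*(5 + w) (D(w) = (5 + w)*(2*w) = 2*w*(5 + w))
f(j) = 3 + j/4
-394231 - 1718*f(D(r(-1, -4))) = -394231 - 1718*(3 + (2*(2*(-4))*(5 + 2*(-4)))/4) = -394231 - 1718*(3 + (2*(-8)*(5 - 8))/4) = -394231 - 1718*(3 + (2*(-8)*(-3))/4) = -394231 - 1718*(3 + (¼)*48) = -394231 - 1718*(3 + 12) = -394231 - 1718*15 = -394231 - 25770 = -420001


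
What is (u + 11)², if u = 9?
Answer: 400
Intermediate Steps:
(u + 11)² = (9 + 11)² = 20² = 400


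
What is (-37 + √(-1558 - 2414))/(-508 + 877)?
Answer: -37/369 + 2*I*√993/369 ≈ -0.10027 + 0.1708*I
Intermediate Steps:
(-37 + √(-1558 - 2414))/(-508 + 877) = (-37 + √(-3972))/369 = (-37 + 2*I*√993)*(1/369) = -37/369 + 2*I*√993/369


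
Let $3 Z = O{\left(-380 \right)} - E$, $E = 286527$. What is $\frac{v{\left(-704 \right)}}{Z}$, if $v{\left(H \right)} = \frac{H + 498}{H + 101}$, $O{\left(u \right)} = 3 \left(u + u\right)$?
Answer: $- \frac{206}{58050207} \approx -3.5487 \cdot 10^{-6}$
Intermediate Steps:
$O{\left(u \right)} = 6 u$ ($O{\left(u \right)} = 3 \cdot 2 u = 6 u$)
$v{\left(H \right)} = \frac{498 + H}{101 + H}$
$Z = -96269$ ($Z = \frac{6 \left(-380\right) - 286527}{3} = \frac{-2280 - 286527}{3} = \frac{1}{3} \left(-288807\right) = -96269$)
$\frac{v{\left(-704 \right)}}{Z} = \frac{\frac{1}{101 - 704} \left(498 - 704\right)}{-96269} = \frac{1}{-603} \left(-206\right) \left(- \frac{1}{96269}\right) = \left(- \frac{1}{603}\right) \left(-206\right) \left(- \frac{1}{96269}\right) = \frac{206}{603} \left(- \frac{1}{96269}\right) = - \frac{206}{58050207}$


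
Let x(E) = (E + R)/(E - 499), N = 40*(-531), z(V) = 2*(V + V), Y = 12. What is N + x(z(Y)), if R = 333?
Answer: -9579621/451 ≈ -21241.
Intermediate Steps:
z(V) = 4*V (z(V) = 2*(2*V) = 4*V)
N = -21240
x(E) = (333 + E)/(-499 + E) (x(E) = (E + 333)/(E - 499) = (333 + E)/(-499 + E))
N + x(z(Y)) = -21240 + (333 + 4*12)/(-499 + 4*12) = -21240 + (333 + 48)/(-499 + 48) = -21240 + 381/(-451) = -21240 - 1/451*381 = -21240 - 381/451 = -9579621/451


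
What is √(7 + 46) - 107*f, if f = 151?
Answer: -16157 + √53 ≈ -16150.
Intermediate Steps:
√(7 + 46) - 107*f = √(7 + 46) - 107*151 = √53 - 16157 = -16157 + √53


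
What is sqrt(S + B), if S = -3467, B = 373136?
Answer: sqrt(369669) ≈ 608.00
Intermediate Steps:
sqrt(S + B) = sqrt(-3467 + 373136) = sqrt(369669)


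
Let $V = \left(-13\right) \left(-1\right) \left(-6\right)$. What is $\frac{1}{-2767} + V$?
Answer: $- \frac{215827}{2767} \approx -78.0$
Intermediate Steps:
$V = -78$ ($V = 13 \left(-6\right) = -78$)
$\frac{1}{-2767} + V = \frac{1}{-2767} - 78 = - \frac{1}{2767} - 78 = - \frac{215827}{2767}$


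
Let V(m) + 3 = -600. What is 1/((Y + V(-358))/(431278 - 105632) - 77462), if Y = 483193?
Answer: -162823/12612353931 ≈ -1.2910e-5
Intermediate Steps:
V(m) = -603 (V(m) = -3 - 600 = -603)
1/((Y + V(-358))/(431278 - 105632) - 77462) = 1/((483193 - 603)/(431278 - 105632) - 77462) = 1/(482590/325646 - 77462) = 1/(482590*(1/325646) - 77462) = 1/(241295/162823 - 77462) = 1/(-12612353931/162823) = -162823/12612353931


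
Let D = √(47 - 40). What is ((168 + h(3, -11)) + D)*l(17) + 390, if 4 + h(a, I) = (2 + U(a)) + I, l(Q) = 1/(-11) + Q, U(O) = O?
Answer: 33678/11 + 186*√7/11 ≈ 3106.4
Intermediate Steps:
l(Q) = -1/11 + Q
h(a, I) = -2 + I + a (h(a, I) = -4 + ((2 + a) + I) = -4 + (2 + I + a) = -2 + I + a)
D = √7 ≈ 2.6458
((168 + h(3, -11)) + D)*l(17) + 390 = ((168 + (-2 - 11 + 3)) + √7)*(-1/11 + 17) + 390 = ((168 - 10) + √7)*(186/11) + 390 = (158 + √7)*(186/11) + 390 = (29388/11 + 186*√7/11) + 390 = 33678/11 + 186*√7/11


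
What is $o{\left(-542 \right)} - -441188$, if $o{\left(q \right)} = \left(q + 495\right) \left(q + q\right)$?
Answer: $492136$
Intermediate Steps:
$o{\left(q \right)} = 2 q \left(495 + q\right)$ ($o{\left(q \right)} = \left(495 + q\right) 2 q = 2 q \left(495 + q\right)$)
$o{\left(-542 \right)} - -441188 = 2 \left(-542\right) \left(495 - 542\right) - -441188 = 2 \left(-542\right) \left(-47\right) + 441188 = 50948 + 441188 = 492136$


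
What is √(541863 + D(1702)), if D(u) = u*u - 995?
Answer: 2*√859418 ≈ 1854.1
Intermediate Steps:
D(u) = -995 + u² (D(u) = u² - 995 = -995 + u²)
√(541863 + D(1702)) = √(541863 + (-995 + 1702²)) = √(541863 + (-995 + 2896804)) = √(541863 + 2895809) = √3437672 = 2*√859418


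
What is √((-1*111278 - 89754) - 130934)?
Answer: I*√331966 ≈ 576.17*I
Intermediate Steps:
√((-1*111278 - 89754) - 130934) = √((-111278 - 89754) - 130934) = √(-201032 - 130934) = √(-331966) = I*√331966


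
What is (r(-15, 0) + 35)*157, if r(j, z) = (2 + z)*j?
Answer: 785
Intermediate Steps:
r(j, z) = j*(2 + z)
(r(-15, 0) + 35)*157 = (-15*(2 + 0) + 35)*157 = (-15*2 + 35)*157 = (-30 + 35)*157 = 5*157 = 785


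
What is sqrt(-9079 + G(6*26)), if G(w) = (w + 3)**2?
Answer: sqrt(16202) ≈ 127.29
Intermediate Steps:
G(w) = (3 + w)**2
sqrt(-9079 + G(6*26)) = sqrt(-9079 + (3 + 6*26)**2) = sqrt(-9079 + (3 + 156)**2) = sqrt(-9079 + 159**2) = sqrt(-9079 + 25281) = sqrt(16202)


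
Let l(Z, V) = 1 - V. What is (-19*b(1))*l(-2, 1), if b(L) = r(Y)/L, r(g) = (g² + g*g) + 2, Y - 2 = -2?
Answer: 0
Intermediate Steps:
Y = 0 (Y = 2 - 2 = 0)
r(g) = 2 + 2*g² (r(g) = (g² + g²) + 2 = 2*g² + 2 = 2 + 2*g²)
b(L) = 2/L (b(L) = (2 + 2*0²)/L = (2 + 2*0)/L = (2 + 0)/L = 2/L)
(-19*b(1))*l(-2, 1) = (-38/1)*(1 - 1*1) = (-38)*(1 - 1) = -19*2*0 = -38*0 = 0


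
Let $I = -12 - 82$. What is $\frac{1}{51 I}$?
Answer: $- \frac{1}{4794} \approx -0.00020859$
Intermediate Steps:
$I = -94$ ($I = -12 - 82 = -94$)
$\frac{1}{51 I} = \frac{1}{51 \left(-94\right)} = \frac{1}{-4794} = - \frac{1}{4794}$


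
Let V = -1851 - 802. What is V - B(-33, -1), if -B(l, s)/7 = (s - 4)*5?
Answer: -2828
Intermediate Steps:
V = -2653
B(l, s) = 140 - 35*s (B(l, s) = -7*(s - 4)*5 = -7*(-4 + s)*5 = -7*(-20 + 5*s) = 140 - 35*s)
V - B(-33, -1) = -2653 - (140 - 35*(-1)) = -2653 - (140 + 35) = -2653 - 1*175 = -2653 - 175 = -2828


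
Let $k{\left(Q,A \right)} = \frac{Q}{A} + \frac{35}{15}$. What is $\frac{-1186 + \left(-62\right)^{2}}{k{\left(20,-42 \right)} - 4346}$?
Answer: $- \frac{18606}{30409} \approx -0.61186$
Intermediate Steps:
$k{\left(Q,A \right)} = \frac{7}{3} + \frac{Q}{A}$ ($k{\left(Q,A \right)} = \frac{Q}{A} + 35 \cdot \frac{1}{15} = \frac{Q}{A} + \frac{7}{3} = \frac{7}{3} + \frac{Q}{A}$)
$\frac{-1186 + \left(-62\right)^{2}}{k{\left(20,-42 \right)} - 4346} = \frac{-1186 + \left(-62\right)^{2}}{\left(\frac{7}{3} + \frac{20}{-42}\right) - 4346} = \frac{-1186 + 3844}{\left(\frac{7}{3} + 20 \left(- \frac{1}{42}\right)\right) - 4346} = \frac{2658}{\left(\frac{7}{3} - \frac{10}{21}\right) - 4346} = \frac{2658}{\frac{13}{7} - 4346} = \frac{2658}{- \frac{30409}{7}} = 2658 \left(- \frac{7}{30409}\right) = - \frac{18606}{30409}$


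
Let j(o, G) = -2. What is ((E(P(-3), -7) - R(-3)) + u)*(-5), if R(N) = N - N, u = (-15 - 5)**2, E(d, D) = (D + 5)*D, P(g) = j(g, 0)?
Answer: -2070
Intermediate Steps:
P(g) = -2
E(d, D) = D*(5 + D) (E(d, D) = (5 + D)*D = D*(5 + D))
u = 400 (u = (-20)**2 = 400)
R(N) = 0
((E(P(-3), -7) - R(-3)) + u)*(-5) = ((-7*(5 - 7) - 1*0) + 400)*(-5) = ((-7*(-2) + 0) + 400)*(-5) = ((14 + 0) + 400)*(-5) = (14 + 400)*(-5) = 414*(-5) = -2070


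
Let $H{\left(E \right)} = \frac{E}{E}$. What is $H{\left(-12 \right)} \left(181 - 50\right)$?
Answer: $131$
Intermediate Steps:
$H{\left(E \right)} = 1$
$H{\left(-12 \right)} \left(181 - 50\right) = 1 \left(181 - 50\right) = 1 \cdot 131 = 131$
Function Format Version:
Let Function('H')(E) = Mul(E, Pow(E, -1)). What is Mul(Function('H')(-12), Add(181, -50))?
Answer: 131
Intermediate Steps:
Function('H')(E) = 1
Mul(Function('H')(-12), Add(181, -50)) = Mul(1, Add(181, -50)) = Mul(1, 131) = 131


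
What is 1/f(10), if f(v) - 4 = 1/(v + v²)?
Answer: 110/441 ≈ 0.24943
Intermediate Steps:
f(v) = 4 + 1/(v + v²)
1/f(10) = 1/((1 + 4*10 + 4*10²)/(10*(1 + 10))) = 1/((⅒)*(1 + 40 + 4*100)/11) = 1/((⅒)*(1/11)*(1 + 40 + 400)) = 1/((⅒)*(1/11)*441) = 1/(441/110) = 110/441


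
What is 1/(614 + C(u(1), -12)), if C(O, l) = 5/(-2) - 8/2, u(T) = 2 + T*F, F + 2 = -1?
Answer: 2/1215 ≈ 0.0016461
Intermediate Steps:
F = -3 (F = -2 - 1 = -3)
u(T) = 2 - 3*T (u(T) = 2 + T*(-3) = 2 - 3*T)
C(O, l) = -13/2 (C(O, l) = 5*(-½) - 8*½ = -5/2 - 4 = -13/2)
1/(614 + C(u(1), -12)) = 1/(614 - 13/2) = 1/(1215/2) = 2/1215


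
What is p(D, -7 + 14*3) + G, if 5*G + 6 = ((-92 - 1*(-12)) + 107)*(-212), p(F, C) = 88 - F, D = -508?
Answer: -550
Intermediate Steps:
G = -1146 (G = -6/5 + (((-92 - 1*(-12)) + 107)*(-212))/5 = -6/5 + (((-92 + 12) + 107)*(-212))/5 = -6/5 + ((-80 + 107)*(-212))/5 = -6/5 + (27*(-212))/5 = -6/5 + (1/5)*(-5724) = -6/5 - 5724/5 = -1146)
p(D, -7 + 14*3) + G = (88 - 1*(-508)) - 1146 = (88 + 508) - 1146 = 596 - 1146 = -550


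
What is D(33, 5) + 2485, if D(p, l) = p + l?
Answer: 2523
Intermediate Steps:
D(p, l) = l + p
D(33, 5) + 2485 = (5 + 33) + 2485 = 38 + 2485 = 2523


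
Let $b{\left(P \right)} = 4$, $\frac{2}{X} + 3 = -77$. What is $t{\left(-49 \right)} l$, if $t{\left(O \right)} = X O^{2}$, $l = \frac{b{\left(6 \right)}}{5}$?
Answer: $- \frac{2401}{50} \approx -48.02$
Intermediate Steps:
$X = - \frac{1}{40}$ ($X = \frac{2}{-3 - 77} = \frac{2}{-80} = 2 \left(- \frac{1}{80}\right) = - \frac{1}{40} \approx -0.025$)
$l = \frac{4}{5} \approx 0.8$
$t{\left(O \right)} = - \frac{O^{2}}{40}$
$t{\left(-49 \right)} l = - \frac{\left(-49\right)^{2}}{40} \cdot \frac{4}{5} = \left(- \frac{1}{40}\right) 2401 \cdot \frac{4}{5} = \left(- \frac{2401}{40}\right) \frac{4}{5} = - \frac{2401}{50}$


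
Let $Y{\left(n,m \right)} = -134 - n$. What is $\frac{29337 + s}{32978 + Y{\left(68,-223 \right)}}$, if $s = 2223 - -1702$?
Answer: $\frac{16631}{16388} \approx 1.0148$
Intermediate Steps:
$s = 3925$ ($s = 2223 + \left(1722 - 20\right) = 2223 + 1702 = 3925$)
$\frac{29337 + s}{32978 + Y{\left(68,-223 \right)}} = \frac{29337 + 3925}{32978 - 202} = \frac{33262}{32978 - 202} = \frac{33262}{32776} = 33262 \cdot \frac{1}{32776} = \frac{16631}{16388}$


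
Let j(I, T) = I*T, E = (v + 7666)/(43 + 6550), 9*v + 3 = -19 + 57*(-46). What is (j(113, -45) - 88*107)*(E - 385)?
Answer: 330309505895/59337 ≈ 5.5667e+6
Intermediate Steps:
v = -2644/9 (v = -⅓ + (-19 + 57*(-46))/9 = -⅓ + (-19 - 2622)/9 = -⅓ + (⅑)*(-2641) = -⅓ - 2641/9 = -2644/9 ≈ -293.78)
E = 66350/59337 (E = (-2644/9 + 7666)/(43 + 6550) = (66350/9)/6593 = (66350/9)*(1/6593) = 66350/59337 ≈ 1.1182)
(j(113, -45) - 88*107)*(E - 385) = (113*(-45) - 88*107)*(66350/59337 - 385) = (-5085 - 9416)*(-22778395/59337) = -14501*(-22778395/59337) = 330309505895/59337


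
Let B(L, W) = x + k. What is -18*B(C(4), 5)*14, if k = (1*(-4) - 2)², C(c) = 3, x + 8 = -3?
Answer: -6300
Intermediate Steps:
x = -11 (x = -8 - 3 = -11)
k = 36 (k = (-4 - 2)² = (-6)² = 36)
B(L, W) = 25 (B(L, W) = -11 + 36 = 25)
-18*B(C(4), 5)*14 = -18*25*14 = -450*14 = -6300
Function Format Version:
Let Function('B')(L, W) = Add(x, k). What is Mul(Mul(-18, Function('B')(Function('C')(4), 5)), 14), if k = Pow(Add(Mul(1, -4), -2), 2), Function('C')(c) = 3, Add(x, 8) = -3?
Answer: -6300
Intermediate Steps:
x = -11 (x = Add(-8, -3) = -11)
k = 36 (k = Pow(Add(-4, -2), 2) = Pow(-6, 2) = 36)
Function('B')(L, W) = 25 (Function('B')(L, W) = Add(-11, 36) = 25)
Mul(Mul(-18, Function('B')(Function('C')(4), 5)), 14) = Mul(Mul(-18, 25), 14) = Mul(-450, 14) = -6300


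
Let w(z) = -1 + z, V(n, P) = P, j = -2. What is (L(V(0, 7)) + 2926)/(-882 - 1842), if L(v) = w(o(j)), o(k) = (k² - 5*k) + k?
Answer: -979/908 ≈ -1.0782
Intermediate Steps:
o(k) = k² - 4*k
L(v) = 11 (L(v) = -1 - 2*(-4 - 2) = -1 - 2*(-6) = -1 + 12 = 11)
(L(V(0, 7)) + 2926)/(-882 - 1842) = (11 + 2926)/(-882 - 1842) = 2937/(-2724) = 2937*(-1/2724) = -979/908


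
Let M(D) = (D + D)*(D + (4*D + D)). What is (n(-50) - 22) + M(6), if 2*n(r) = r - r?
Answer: 410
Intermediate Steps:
n(r) = 0 (n(r) = (r - r)/2 = (½)*0 = 0)
M(D) = 12*D² (M(D) = (2*D)*(D + 5*D) = (2*D)*(6*D) = 12*D²)
(n(-50) - 22) + M(6) = (0 - 22) + 12*6² = -22 + 12*36 = -22 + 432 = 410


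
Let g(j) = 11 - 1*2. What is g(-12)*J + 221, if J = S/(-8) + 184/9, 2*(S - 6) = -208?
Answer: 2061/4 ≈ 515.25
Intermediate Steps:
S = -98 (S = 6 + (1/2)*(-208) = 6 - 104 = -98)
g(j) = 9 (g(j) = 11 - 2 = 9)
J = 1177/36 (J = -98/(-8) + 184/9 = -98*(-1/8) + 184*(1/9) = 49/4 + 184/9 = 1177/36 ≈ 32.694)
g(-12)*J + 221 = 9*(1177/36) + 221 = 1177/4 + 221 = 2061/4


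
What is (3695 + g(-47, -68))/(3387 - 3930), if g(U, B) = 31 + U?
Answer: -3679/543 ≈ -6.7753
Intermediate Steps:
(3695 + g(-47, -68))/(3387 - 3930) = (3695 + (31 - 47))/(3387 - 3930) = (3695 - 16)/(-543) = 3679*(-1/543) = -3679/543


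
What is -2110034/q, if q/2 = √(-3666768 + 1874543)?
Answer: 1055017*I*√71689/358445 ≈ 788.07*I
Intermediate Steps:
q = 10*I*√71689 (q = 2*√(-3666768 + 1874543) = 2*√(-1792225) = 2*(5*I*√71689) = 10*I*√71689 ≈ 2677.5*I)
-2110034/q = -2110034*(-I*√71689/716890) = -(-1055017)*I*√71689/358445 = 1055017*I*√71689/358445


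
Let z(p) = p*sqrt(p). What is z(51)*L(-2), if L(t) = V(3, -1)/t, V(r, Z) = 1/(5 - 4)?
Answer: -51*sqrt(51)/2 ≈ -182.11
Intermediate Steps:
z(p) = p**(3/2)
V(r, Z) = 1 (V(r, Z) = 1/1 = 1)
L(t) = 1/t
z(51)*L(-2) = 51**(3/2)/(-2) = (51*sqrt(51))*(-1/2) = -51*sqrt(51)/2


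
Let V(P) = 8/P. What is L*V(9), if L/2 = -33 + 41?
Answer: 128/9 ≈ 14.222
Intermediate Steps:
L = 16 (L = 2*(-33 + 41) = 2*8 = 16)
L*V(9) = 16*(8/9) = 128/9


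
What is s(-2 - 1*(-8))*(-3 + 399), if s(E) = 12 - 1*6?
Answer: 2376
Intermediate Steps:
s(E) = 6 (s(E) = 12 - 6 = 6)
s(-2 - 1*(-8))*(-3 + 399) = 6*(-3 + 399) = 6*396 = 2376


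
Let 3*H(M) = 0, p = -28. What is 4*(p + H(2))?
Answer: -112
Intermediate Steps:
H(M) = 0 (H(M) = (⅓)*0 = 0)
4*(p + H(2)) = 4*(-28 + 0) = 4*(-28) = -112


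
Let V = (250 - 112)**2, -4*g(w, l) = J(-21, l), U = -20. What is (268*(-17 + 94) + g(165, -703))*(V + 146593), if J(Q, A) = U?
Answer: 3418913317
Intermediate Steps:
J(Q, A) = -20
g(w, l) = 5 (g(w, l) = -1/4*(-20) = 5)
V = 19044 (V = 138**2 = 19044)
(268*(-17 + 94) + g(165, -703))*(V + 146593) = (268*(-17 + 94) + 5)*(19044 + 146593) = (268*77 + 5)*165637 = (20636 + 5)*165637 = 20641*165637 = 3418913317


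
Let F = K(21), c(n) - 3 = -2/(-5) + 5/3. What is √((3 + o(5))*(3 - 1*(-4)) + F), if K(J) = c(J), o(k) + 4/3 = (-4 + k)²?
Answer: 2*√1335/15 ≈ 4.8717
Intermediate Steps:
c(n) = 76/15 (c(n) = 3 + (-2/(-5) + 5/3) = 3 + (-2*(-⅕) + 5*(⅓)) = 3 + (⅖ + 5/3) = 3 + 31/15 = 76/15)
o(k) = -4/3 + (-4 + k)²
K(J) = 76/15
F = 76/15 ≈ 5.0667
√((3 + o(5))*(3 - 1*(-4)) + F) = √((3 + (-4/3 + (-4 + 5)²))*(3 - 1*(-4)) + 76/15) = √((3 + (-4/3 + 1²))*(3 + 4) + 76/15) = √((3 + (-4/3 + 1))*7 + 76/15) = √((3 - ⅓)*7 + 76/15) = √((8/3)*7 + 76/15) = √(56/3 + 76/15) = √(356/15) = 2*√1335/15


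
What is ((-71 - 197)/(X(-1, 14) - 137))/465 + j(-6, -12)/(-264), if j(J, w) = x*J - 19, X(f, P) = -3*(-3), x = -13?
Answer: -35843/163680 ≈ -0.21898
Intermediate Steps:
X(f, P) = 9
j(J, w) = -19 - 13*J (j(J, w) = -13*J - 19 = -19 - 13*J)
((-71 - 197)/(X(-1, 14) - 137))/465 + j(-6, -12)/(-264) = ((-71 - 197)/(9 - 137))/465 + (-19 - 13*(-6))/(-264) = -268/(-128)*(1/465) + (-19 + 78)*(-1/264) = -268*(-1/128)*(1/465) + 59*(-1/264) = (67/32)*(1/465) - 59/264 = 67/14880 - 59/264 = -35843/163680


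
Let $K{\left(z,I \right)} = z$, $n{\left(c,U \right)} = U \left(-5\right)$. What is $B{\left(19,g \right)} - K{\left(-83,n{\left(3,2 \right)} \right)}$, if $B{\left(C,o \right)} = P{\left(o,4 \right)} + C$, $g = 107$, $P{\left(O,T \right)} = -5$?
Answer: $97$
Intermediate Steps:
$n{\left(c,U \right)} = - 5 U$
$B{\left(C,o \right)} = -5 + C$
$B{\left(19,g \right)} - K{\left(-83,n{\left(3,2 \right)} \right)} = \left(-5 + 19\right) - -83 = 14 + 83 = 97$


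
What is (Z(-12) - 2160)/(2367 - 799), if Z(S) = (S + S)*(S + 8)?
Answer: -129/98 ≈ -1.3163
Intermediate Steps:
Z(S) = 2*S*(8 + S) (Z(S) = (2*S)*(8 + S) = 2*S*(8 + S))
(Z(-12) - 2160)/(2367 - 799) = (2*(-12)*(8 - 12) - 2160)/(2367 - 799) = (2*(-12)*(-4) - 2160)/1568 = (96 - 2160)*(1/1568) = -2064*1/1568 = -129/98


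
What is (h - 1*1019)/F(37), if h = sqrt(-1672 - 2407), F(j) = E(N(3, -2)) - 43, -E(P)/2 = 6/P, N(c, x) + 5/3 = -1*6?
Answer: 23437/953 - 23*I*sqrt(4079)/953 ≈ 24.593 - 1.5414*I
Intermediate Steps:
N(c, x) = -23/3 (N(c, x) = -5/3 - 1*6 = -5/3 - 6 = -23/3)
E(P) = -12/P
F(j) = -953/23 (F(j) = -12/(-23/3) - 43 = -12*(-3/23) - 43 = 36/23 - 43 = -953/23)
h = I*sqrt(4079) (h = sqrt(-4079) = I*sqrt(4079) ≈ 63.867*I)
(h - 1*1019)/F(37) = (I*sqrt(4079) - 1*1019)/(-953/23) = (I*sqrt(4079) - 1019)*(-23/953) = (-1019 + I*sqrt(4079))*(-23/953) = 23437/953 - 23*I*sqrt(4079)/953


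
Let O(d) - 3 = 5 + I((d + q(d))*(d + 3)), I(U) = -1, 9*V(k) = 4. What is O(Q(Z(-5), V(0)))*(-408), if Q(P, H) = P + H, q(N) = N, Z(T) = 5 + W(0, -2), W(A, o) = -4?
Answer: -2856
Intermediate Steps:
Z(T) = 1 (Z(T) = 5 - 4 = 1)
V(k) = 4/9 (V(k) = (⅑)*4 = 4/9)
Q(P, H) = H + P
O(d) = 7 (O(d) = 3 + (5 - 1) = 3 + 4 = 7)
O(Q(Z(-5), V(0)))*(-408) = 7*(-408) = -2856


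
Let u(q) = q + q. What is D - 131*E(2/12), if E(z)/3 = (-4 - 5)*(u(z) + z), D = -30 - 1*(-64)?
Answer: 3605/2 ≈ 1802.5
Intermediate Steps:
D = 34 (D = -30 + 64 = 34)
u(q) = 2*q
E(z) = -81*z (E(z) = 3*((-4 - 5)*(2*z + z)) = 3*(-27*z) = -81*z)
D - 131*E(2/12) = 34 - (-10611)*2/12 = 34 - (-10611)*2*(1/12) = 34 - (-10611)/6 = 34 - 131*(-27/2) = 34 + 3537/2 = 3605/2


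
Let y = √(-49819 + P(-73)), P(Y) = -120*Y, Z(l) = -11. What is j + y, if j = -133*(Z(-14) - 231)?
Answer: 32186 + I*√41059 ≈ 32186.0 + 202.63*I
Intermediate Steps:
j = 32186 (j = -133*(-11 - 231) = -133*(-242) = 32186)
y = I*√41059 (y = √(-49819 - 120*(-73)) = √(-49819 + 8760) = √(-41059) = I*√41059 ≈ 202.63*I)
j + y = 32186 + I*√41059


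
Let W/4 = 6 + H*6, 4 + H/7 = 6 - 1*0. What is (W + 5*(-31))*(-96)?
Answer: -19680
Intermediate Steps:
H = 14 (H = -28 + 7*(6 - 1*0) = -28 + 7*(6 + 0) = -28 + 7*6 = -28 + 42 = 14)
W = 360 (W = 4*(6 + 14*6) = 4*(6 + 84) = 4*90 = 360)
(W + 5*(-31))*(-96) = (360 + 5*(-31))*(-96) = (360 - 155)*(-96) = 205*(-96) = -19680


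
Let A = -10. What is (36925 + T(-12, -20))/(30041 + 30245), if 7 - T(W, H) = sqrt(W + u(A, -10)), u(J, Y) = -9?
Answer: 18466/30143 - I*sqrt(21)/60286 ≈ 0.61261 - 7.6014e-5*I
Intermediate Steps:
T(W, H) = 7 - sqrt(-9 + W) (T(W, H) = 7 - sqrt(W - 9) = 7 - sqrt(-9 + W))
(36925 + T(-12, -20))/(30041 + 30245) = (36925 + (7 - sqrt(-9 - 12)))/(30041 + 30245) = (36925 + (7 - sqrt(-21)))/60286 = (36925 + (7 - I*sqrt(21)))*(1/60286) = (36932 - I*sqrt(21))*(1/60286) = 18466/30143 - I*sqrt(21)/60286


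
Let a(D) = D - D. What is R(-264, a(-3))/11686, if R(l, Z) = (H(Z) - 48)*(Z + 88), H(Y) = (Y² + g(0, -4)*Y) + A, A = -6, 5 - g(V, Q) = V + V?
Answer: -2376/5843 ≈ -0.40664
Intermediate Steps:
g(V, Q) = 5 - 2*V (g(V, Q) = 5 - (V + V) = 5 - 2*V)
a(D) = 0
H(Y) = -6 + Y² + 5*Y (H(Y) = (Y² + (5 - 2*0)*Y) - 6 = (Y² + (5 + 0)*Y) - 6 = (Y² + 5*Y) - 6 = -6 + Y² + 5*Y)
R(l, Z) = (88 + Z)*(-54 + Z² + 5*Z) (R(l, Z) = ((-6 + Z² + 5*Z) - 48)*(Z + 88) = (-54 + Z² + 5*Z)*(88 + Z) = (88 + Z)*(-54 + Z² + 5*Z))
R(-264, a(-3))/11686 = (-4752 + 0³ + 93*0² + 386*0)/11686 = (-4752 + 0 + 93*0 + 0)*(1/11686) = (-4752 + 0 + 0 + 0)*(1/11686) = -4752*1/11686 = -2376/5843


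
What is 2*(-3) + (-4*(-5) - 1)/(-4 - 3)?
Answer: -61/7 ≈ -8.7143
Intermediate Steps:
2*(-3) + (-4*(-5) - 1)/(-4 - 3) = -6 + (20 - 1)/(-7) = -6 + 19*(-⅐) = -6 - 19/7 = -61/7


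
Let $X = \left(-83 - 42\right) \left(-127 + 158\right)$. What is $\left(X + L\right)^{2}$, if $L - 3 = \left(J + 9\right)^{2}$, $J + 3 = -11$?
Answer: $14799409$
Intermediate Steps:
$J = -14$ ($J = -3 - 11 = -14$)
$X = -3875$ ($X = \left(-125\right) 31 = -3875$)
$L = 28$ ($L = 3 + \left(-14 + 9\right)^{2} = 3 + \left(-5\right)^{2} = 3 + 25 = 28$)
$\left(X + L\right)^{2} = \left(-3875 + 28\right)^{2} = \left(-3847\right)^{2} = 14799409$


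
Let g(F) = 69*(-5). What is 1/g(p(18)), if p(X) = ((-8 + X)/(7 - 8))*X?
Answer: -1/345 ≈ -0.0028986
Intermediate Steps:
p(X) = X*(8 - X) (p(X) = ((-8 + X)/(-1))*X = ((-8 + X)*(-1))*X = (8 - X)*X = X*(8 - X))
g(F) = -345
1/g(p(18)) = 1/(-345) = -1/345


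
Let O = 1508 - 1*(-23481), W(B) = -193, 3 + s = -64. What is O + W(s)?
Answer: 24796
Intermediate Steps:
s = -67 (s = -3 - 64 = -67)
O = 24989 (O = 1508 + 23481 = 24989)
O + W(s) = 24989 - 193 = 24796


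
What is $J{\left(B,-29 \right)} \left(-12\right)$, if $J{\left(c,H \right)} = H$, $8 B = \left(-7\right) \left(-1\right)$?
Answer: $348$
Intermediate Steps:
$B = \frac{7}{8}$ ($B = \frac{\left(-7\right) \left(-1\right)}{8} = \frac{1}{8} \cdot 7 = \frac{7}{8} \approx 0.875$)
$J{\left(B,-29 \right)} \left(-12\right) = \left(-29\right) \left(-12\right) = 348$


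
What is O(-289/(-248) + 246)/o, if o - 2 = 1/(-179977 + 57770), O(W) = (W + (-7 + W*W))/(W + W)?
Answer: 460976210434759/7430964695856 ≈ 62.034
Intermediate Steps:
O(W) = (-7 + W + W**2)/(2*W) (O(W) = (W + (-7 + W**2))/((2*W)) = (-7 + W + W**2)*(1/(2*W)) = (-7 + W + W**2)/(2*W))
o = 244413/122207 (o = 2 + 1/(-179977 + 57770) = 2 + 1/(-122207) = 2 - 1/122207 = 244413/122207 ≈ 2.0000)
O(-289/(-248) + 246)/o = ((-7 + (-289/(-248) + 246)*(1 + (-289/(-248) + 246)))/(2*(-289/(-248) + 246)))/(244413/122207) = ((-7 + (-289*(-1/248) + 246)*(1 + (-289*(-1/248) + 246)))/(2*(-289*(-1/248) + 246)))*(122207/244413) = ((-7 + (289/248 + 246)*(1 + (289/248 + 246)))/(2*(289/248 + 246)))*(122207/244413) = ((-7 + 61297*(1 + 61297/248)/248)/(2*(61297/248)))*(122207/244413) = ((1/2)*(248/61297)*(-7 + (61297/248)*(61545/248)))*(122207/244413) = ((1/2)*(248/61297)*(-7 + 3772523865/61504))*(122207/244413) = ((1/2)*(248/61297)*(3772093337/61504))*(122207/244413) = (3772093337/30403312)*(122207/244413) = 460976210434759/7430964695856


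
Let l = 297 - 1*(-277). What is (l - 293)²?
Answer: 78961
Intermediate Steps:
l = 574 (l = 297 + 277 = 574)
(l - 293)² = (574 - 293)² = 281² = 78961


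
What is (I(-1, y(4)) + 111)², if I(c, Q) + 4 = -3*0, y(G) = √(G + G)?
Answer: 11449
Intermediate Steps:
y(G) = √2*√G (y(G) = √(2*G) = √2*√G)
I(c, Q) = -4 (I(c, Q) = -4 - 3*0 = -4 + 0 = -4)
(I(-1, y(4)) + 111)² = (-4 + 111)² = 107² = 11449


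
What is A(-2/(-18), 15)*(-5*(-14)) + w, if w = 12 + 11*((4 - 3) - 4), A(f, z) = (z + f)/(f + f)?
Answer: 4739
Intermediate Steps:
A(f, z) = (f + z)/(2*f) (A(f, z) = (f + z)/((2*f)) = (f + z)*(1/(2*f)) = (f + z)/(2*f))
w = -21 (w = 12 + 11*(1 - 4) = 12 + 11*(-3) = 12 - 33 = -21)
A(-2/(-18), 15)*(-5*(-14)) + w = ((-2/(-18) + 15)/(2*((-2/(-18)))))*(-5*(-14)) - 21 = ((-2*(-1/18) + 15)/(2*((-2*(-1/18)))))*70 - 21 = ((⅑ + 15)/(2*(⅑)))*70 - 21 = ((½)*9*(136/9))*70 - 21 = 68*70 - 21 = 4760 - 21 = 4739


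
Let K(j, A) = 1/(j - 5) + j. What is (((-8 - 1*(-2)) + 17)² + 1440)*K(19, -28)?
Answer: 59541/2 ≈ 29771.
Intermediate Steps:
K(j, A) = j + 1/(-5 + j) (K(j, A) = 1/(-5 + j) + j = j + 1/(-5 + j))
(((-8 - 1*(-2)) + 17)² + 1440)*K(19, -28) = (((-8 - 1*(-2)) + 17)² + 1440)*((1 + 19² - 5*19)/(-5 + 19)) = (((-8 + 2) + 17)² + 1440)*((1 + 361 - 95)/14) = ((-6 + 17)² + 1440)*((1/14)*267) = (11² + 1440)*(267/14) = (121 + 1440)*(267/14) = 1561*(267/14) = 59541/2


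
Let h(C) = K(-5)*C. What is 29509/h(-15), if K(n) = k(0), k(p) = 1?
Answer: -29509/15 ≈ -1967.3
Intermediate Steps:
K(n) = 1
h(C) = C (h(C) = 1*C = C)
29509/h(-15) = 29509/(-15) = 29509*(-1/15) = -29509/15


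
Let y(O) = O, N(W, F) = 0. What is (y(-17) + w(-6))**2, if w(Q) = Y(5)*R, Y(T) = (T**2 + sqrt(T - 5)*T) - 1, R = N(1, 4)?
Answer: 289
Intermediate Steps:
R = 0
Y(T) = -1 + T**2 + T*sqrt(-5 + T) (Y(T) = (T**2 + sqrt(-5 + T)*T) - 1 = (T**2 + T*sqrt(-5 + T)) - 1 = -1 + T**2 + T*sqrt(-5 + T))
w(Q) = 0 (w(Q) = (-1 + 5**2 + 5*sqrt(-5 + 5))*0 = (-1 + 25 + 5*sqrt(0))*0 = (-1 + 25 + 5*0)*0 = (-1 + 25 + 0)*0 = 24*0 = 0)
(y(-17) + w(-6))**2 = (-17 + 0)**2 = (-17)**2 = 289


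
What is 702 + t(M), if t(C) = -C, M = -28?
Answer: 730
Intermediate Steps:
702 + t(M) = 702 - 1*(-28) = 702 + 28 = 730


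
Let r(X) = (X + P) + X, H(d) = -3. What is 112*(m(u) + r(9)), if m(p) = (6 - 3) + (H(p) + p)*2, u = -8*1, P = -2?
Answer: -336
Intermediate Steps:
u = -8
m(p) = -3 + 2*p (m(p) = (6 - 3) + (-3 + p)*2 = 3 + (-6 + 2*p) = -3 + 2*p)
r(X) = -2 + 2*X (r(X) = (X - 2) + X = (-2 + X) + X = -2 + 2*X)
112*(m(u) + r(9)) = 112*((-3 + 2*(-8)) + (-2 + 2*9)) = 112*((-3 - 16) + (-2 + 18)) = 112*(-19 + 16) = 112*(-3) = -336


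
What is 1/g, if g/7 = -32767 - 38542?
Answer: -1/499163 ≈ -2.0034e-6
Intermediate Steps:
g = -499163 (g = 7*(-32767 - 38542) = 7*(-71309) = -499163)
1/g = 1/(-499163) = -1/499163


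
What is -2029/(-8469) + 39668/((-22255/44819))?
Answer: -15056821343753/188477595 ≈ -79887.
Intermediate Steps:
-2029/(-8469) + 39668/((-22255/44819)) = -2029*(-1/8469) + 39668/((-22255*1/44819)) = 2029/8469 + 39668/(-22255/44819) = 2029/8469 + 39668*(-44819/22255) = 2029/8469 - 1777880092/22255 = -15056821343753/188477595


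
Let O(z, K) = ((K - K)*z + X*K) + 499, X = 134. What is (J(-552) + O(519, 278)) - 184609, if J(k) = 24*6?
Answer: -146714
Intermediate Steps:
J(k) = 144
O(z, K) = 499 + 134*K (O(z, K) = ((K - K)*z + 134*K) + 499 = (0*z + 134*K) + 499 = (0 + 134*K) + 499 = 134*K + 499 = 499 + 134*K)
(J(-552) + O(519, 278)) - 184609 = (144 + (499 + 134*278)) - 184609 = (144 + (499 + 37252)) - 184609 = (144 + 37751) - 184609 = 37895 - 184609 = -146714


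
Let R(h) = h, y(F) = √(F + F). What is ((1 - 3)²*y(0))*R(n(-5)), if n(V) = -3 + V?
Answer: 0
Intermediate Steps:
y(F) = √2*√F (y(F) = √(2*F) = √2*√F)
((1 - 3)²*y(0))*R(n(-5)) = ((1 - 3)²*(√2*√0))*(-3 - 5) = ((-2)²*(√2*0))*(-8) = (4*0)*(-8) = 0*(-8) = 0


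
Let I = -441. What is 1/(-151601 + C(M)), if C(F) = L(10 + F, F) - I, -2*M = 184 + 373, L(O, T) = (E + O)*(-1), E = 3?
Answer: -2/301789 ≈ -6.6271e-6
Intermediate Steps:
L(O, T) = -3 - O (L(O, T) = (3 + O)*(-1) = -3 - O)
M = -557/2 (M = -(184 + 373)/2 = -½*557 = -557/2 ≈ -278.50)
C(F) = 428 - F (C(F) = (-3 - (10 + F)) - 1*(-441) = (-3 + (-10 - F)) + 441 = (-13 - F) + 441 = 428 - F)
1/(-151601 + C(M)) = 1/(-151601 + (428 - 1*(-557/2))) = 1/(-151601 + (428 + 557/2)) = 1/(-151601 + 1413/2) = 1/(-301789/2) = -2/301789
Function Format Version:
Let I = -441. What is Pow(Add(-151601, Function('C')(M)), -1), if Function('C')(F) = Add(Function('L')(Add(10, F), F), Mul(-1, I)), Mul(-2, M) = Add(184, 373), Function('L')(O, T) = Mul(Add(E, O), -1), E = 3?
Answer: Rational(-2, 301789) ≈ -6.6271e-6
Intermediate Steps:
Function('L')(O, T) = Add(-3, Mul(-1, O)) (Function('L')(O, T) = Mul(Add(3, O), -1) = Add(-3, Mul(-1, O)))
M = Rational(-557, 2) (M = Mul(Rational(-1, 2), Add(184, 373)) = Mul(Rational(-1, 2), 557) = Rational(-557, 2) ≈ -278.50)
Function('C')(F) = Add(428, Mul(-1, F)) (Function('C')(F) = Add(Add(-3, Mul(-1, Add(10, F))), Mul(-1, -441)) = Add(Add(-3, Add(-10, Mul(-1, F))), 441) = Add(Add(-13, Mul(-1, F)), 441) = Add(428, Mul(-1, F)))
Pow(Add(-151601, Function('C')(M)), -1) = Pow(Add(-151601, Add(428, Mul(-1, Rational(-557, 2)))), -1) = Pow(Add(-151601, Add(428, Rational(557, 2))), -1) = Pow(Add(-151601, Rational(1413, 2)), -1) = Pow(Rational(-301789, 2), -1) = Rational(-2, 301789)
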